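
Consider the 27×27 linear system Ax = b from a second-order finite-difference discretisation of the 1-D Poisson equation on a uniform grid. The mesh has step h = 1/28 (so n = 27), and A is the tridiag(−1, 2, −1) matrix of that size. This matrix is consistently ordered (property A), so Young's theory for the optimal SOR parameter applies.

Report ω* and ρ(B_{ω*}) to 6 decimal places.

ω* = 1.798619, ρ_SOR = 0.798619

n=27: λ(B_J) = 1 − λ(A)/2 = cos(kπ/28); k=1 gives ρ_J = 0.993712.
root = sin(π/28) = 0.1119645  (since 1−cos² = sin²).
[ω*] 2 ÷ (1 + 0.1119645) = 2 ÷ 1.1119645 = 1.798619.
At ω = 1.798619 every |λ(B_ω)| = ω−1, so ρ_SOR = 0.798619.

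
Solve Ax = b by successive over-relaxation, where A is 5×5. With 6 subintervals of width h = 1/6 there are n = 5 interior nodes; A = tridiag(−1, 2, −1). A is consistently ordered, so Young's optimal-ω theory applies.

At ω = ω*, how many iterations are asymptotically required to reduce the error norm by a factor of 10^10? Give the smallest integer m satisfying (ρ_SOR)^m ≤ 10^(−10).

½·tridiag(1,0,1) at n=5: λ_k = cos(kπ/6); max |λ| at k=1 ⇒ ρ_J = cos(π/6) ≈ 0.8660254.
√(1−ρ_J²) simplifies to sin(π/6) = 0.5000000.
Young: ω* = 2/(1+√(1−ρ_J²)) = 2/(1+0.5000000) = 2/1.5000000 = 1.3333333.
[ρ_SOR] ω* − 1 = 0.3333333.
10·ln10 = 23.0259; −ln(0.3333333) = 1.09861; m = ⌈23.0259/1.09861⌉ = ⌈20.959⌉ = 21.

m = 21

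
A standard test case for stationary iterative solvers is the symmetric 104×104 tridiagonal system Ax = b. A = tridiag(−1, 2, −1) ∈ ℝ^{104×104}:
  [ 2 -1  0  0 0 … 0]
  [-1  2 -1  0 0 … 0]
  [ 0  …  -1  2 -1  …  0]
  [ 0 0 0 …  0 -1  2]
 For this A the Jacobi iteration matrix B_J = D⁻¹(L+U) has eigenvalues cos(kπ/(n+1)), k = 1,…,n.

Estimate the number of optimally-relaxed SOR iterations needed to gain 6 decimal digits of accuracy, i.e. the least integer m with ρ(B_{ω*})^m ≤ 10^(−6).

m = 231

n=104: λ(B_J) = 1 − λ(A)/2 = cos(kπ/105); k=1 gives ρ_J = 0.9995524.
root = sin(π/105) = 0.0299155  (since 1−cos² = sin²).
ω* = 2/(1 + 0.0299155) = 2/1.0299155 = 1.9419069.
[ρ_SOR] ω* − 1 = 0.9419069.
Need (0.9419069)^m ≤ 10^(−6): m ≥ 6·ln10/|ln 0.9419069| = 13.8155/0.0598488 = 230.840 ⇒ m = 231.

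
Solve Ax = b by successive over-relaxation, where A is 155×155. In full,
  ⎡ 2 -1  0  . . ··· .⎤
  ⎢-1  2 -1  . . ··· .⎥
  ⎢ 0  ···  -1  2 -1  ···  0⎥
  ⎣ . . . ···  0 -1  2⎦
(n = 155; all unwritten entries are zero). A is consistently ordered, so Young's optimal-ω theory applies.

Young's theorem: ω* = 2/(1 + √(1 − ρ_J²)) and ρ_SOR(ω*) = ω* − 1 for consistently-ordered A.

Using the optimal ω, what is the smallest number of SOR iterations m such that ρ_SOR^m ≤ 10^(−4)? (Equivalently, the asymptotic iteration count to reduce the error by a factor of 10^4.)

n=155: λ(B_J) = 1 − λ(A)/2 = cos(kπ/156); k=1 gives ρ_J = 0.9997972.
√(1−ρ_J²) = |sin(π/156)| = 0.0201371
ω* = 2 / (1 + 0.0201371) = 2 / 1.0201371 ≈ 1.9605208.
[ρ_SOR] ω* − 1 = 0.9605208.
4·ln10 = 9.21034; −ln(0.9605208) = 0.0402796; m = ⌈9.21034/0.0402796⌉ = ⌈228.660⌉ = 229.

m = 229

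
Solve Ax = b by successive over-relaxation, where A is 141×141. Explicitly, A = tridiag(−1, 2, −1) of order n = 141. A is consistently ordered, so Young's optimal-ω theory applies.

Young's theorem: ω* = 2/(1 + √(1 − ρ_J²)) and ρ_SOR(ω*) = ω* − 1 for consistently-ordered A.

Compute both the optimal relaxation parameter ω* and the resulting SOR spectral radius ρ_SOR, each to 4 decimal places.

spectrum of D⁻¹(L+U) = {cos(kπ/142) : 1≤k≤141}; ρ_J = cos(π/142) = 0.9998.
root = sin(π/142) = 0.02212  (since 1−cos² = sin²).
[ω*] 2 ÷ (1 + 0.02212) = 2 ÷ 1.02212 = 1.9567.
ρ(B_{ω*}) = ω*−1 = 0.9567

ω* = 1.9567, ρ_SOR = 0.9567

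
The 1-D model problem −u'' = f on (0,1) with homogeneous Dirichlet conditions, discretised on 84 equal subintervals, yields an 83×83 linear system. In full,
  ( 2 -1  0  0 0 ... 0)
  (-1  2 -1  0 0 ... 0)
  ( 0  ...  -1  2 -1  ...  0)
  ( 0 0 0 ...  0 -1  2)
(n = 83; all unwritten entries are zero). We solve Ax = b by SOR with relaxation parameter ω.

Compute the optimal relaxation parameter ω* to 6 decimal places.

ω* = 1.927913

n=83: λ(B_J) = 1 − λ(A)/2 = cos(kπ/84); k=1 gives ρ_J = 0.999301.
√(1−ρ_J²) simplifies to sin(π/84) = 0.0373912.
[ω*] 2 ÷ (1 + 0.0373912) = 2 ÷ 1.0373912 = 1.927913.
ρ_SOR = ω* − 1 = 1.927913 − 1 = 0.927913.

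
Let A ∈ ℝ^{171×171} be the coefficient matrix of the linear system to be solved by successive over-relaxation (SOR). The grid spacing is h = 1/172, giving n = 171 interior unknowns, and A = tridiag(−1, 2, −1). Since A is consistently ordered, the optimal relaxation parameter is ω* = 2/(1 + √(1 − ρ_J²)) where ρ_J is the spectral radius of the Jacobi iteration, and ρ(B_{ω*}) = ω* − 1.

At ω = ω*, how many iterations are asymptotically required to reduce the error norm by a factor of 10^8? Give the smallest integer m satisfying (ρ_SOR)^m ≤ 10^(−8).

m = 505

[ρ_J] n=171: ρ(B_J) = cos(π/(n+1)) = cos(π/172) = 0.9998332.
√(1−ρ_J²) simplifies to sin(π/172) = 0.0182641.
ω* = 2 / (1 + 0.0182641) = 2 / 1.0182641 ≈ 1.9641270.
and ρ(B_{ω*}) = 1.9641270 − 1 = 0.9641270.
For 8 digits: m = 8·ln10 / (−ln 0.9641270) = 18.4207/0.0365323 = 504.231; round up → m = 505.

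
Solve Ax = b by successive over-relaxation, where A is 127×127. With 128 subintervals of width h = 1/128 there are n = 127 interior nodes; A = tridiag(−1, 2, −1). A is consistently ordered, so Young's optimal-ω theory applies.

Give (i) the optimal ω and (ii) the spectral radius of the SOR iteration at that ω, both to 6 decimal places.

ω* = 1.952093, ρ_SOR = 0.952093

spectrum of D⁻¹(L+U) = {cos(kπ/128) : 1≤k≤127}; ρ_J = cos(π/128) = 0.999699.
√(1−ρ_J²) simplifies to sin(π/128) = 0.0245412.
ω* = 2 / (1 + 0.0245412) = 2 / 1.0245412 ≈ 1.952093.
At ω = 1.952093 every |λ(B_ω)| = ω−1, so ρ_SOR = 0.952093.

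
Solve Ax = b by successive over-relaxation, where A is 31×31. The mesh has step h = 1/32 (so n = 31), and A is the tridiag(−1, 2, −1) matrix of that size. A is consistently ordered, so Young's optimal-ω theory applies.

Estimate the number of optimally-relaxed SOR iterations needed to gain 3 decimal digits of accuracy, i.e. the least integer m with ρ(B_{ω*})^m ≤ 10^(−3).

m = 36

spectrum of D⁻¹(L+U) = {cos(kπ/32) : 1≤k≤31}; ρ_J = cos(π/32) = 0.9951847.
1 − cos²(π/32) = sin²(π/32) ⇒ √(1−ρ_J²) = sin(π/32) = 0.0980171.
So ω* = 2/1.0980171 = 1.8214653 (Young).
At ω = 1.8214653 every |λ(B_ω)| = ω−1, so ρ_SOR = 0.8214653.
(0.8214653)^m ≤ 10^{−3}  ⇒  m·ln(0.8214653) ≤ −3·ln10  ⇒  m ≥ 35.124  ⇒  m = 36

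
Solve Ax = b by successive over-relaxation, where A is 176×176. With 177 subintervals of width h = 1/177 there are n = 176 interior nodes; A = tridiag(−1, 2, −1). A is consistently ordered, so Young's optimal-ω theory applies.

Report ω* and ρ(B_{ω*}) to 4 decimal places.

½·tridiag(1,0,1) at n=176: λ_k = cos(kπ/177); max |λ| at k=1 ⇒ ρ_J = cos(π/177) ≈ 0.9998.
1 − cos²(π/177) = sin²(π/177) ⇒ √(1−ρ_J²) = sin(π/177) = 0.01775.
[ω*] 2 ÷ (1 + 0.01775) = 2 ÷ 1.01775 = 1.9651.
ρ_SOR = ω* − 1 = 1.9651 − 1 = 0.9651.

ω* = 1.9651, ρ_SOR = 0.9651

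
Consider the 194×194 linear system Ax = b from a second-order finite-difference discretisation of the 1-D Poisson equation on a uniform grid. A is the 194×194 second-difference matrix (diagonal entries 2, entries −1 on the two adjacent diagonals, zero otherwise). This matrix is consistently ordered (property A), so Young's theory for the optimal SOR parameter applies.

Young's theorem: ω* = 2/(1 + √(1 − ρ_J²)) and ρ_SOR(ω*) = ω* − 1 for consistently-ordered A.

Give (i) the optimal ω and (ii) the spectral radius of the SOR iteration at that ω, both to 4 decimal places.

ω* = 1.9683, ρ_SOR = 0.9683

spectrum of D⁻¹(L+U) = {cos(kπ/195) : 1≤k≤194}; ρ_J = cos(π/195) = 0.9999.
root = sin(π/195) = 0.01611  (since 1−cos² = sin²).
So ω* = 2/1.01611 = 1.9683 (Young).
ρ(B_{ω*}) = ω*−1 = 0.9683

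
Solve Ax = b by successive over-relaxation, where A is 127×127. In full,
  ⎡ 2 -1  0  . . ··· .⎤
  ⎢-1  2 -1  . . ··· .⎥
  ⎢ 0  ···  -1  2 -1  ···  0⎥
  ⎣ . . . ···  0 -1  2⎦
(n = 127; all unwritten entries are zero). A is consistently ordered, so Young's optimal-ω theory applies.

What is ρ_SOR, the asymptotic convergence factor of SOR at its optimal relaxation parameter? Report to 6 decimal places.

n=127: λ(B_J) = 1 − λ(A)/2 = cos(kπ/128); k=1 gives ρ_J = 0.999699.
√(1−ρ_J²) simplifies to sin(π/128) = 0.0245412.
ω* = 2 / (1 + 0.0245412) = 2 / 1.0245412 ≈ 1.952093.
Hence ρ(B_{ω*}) = 1.952093 − 1 = 0.952093.

ρ_SOR = 0.952093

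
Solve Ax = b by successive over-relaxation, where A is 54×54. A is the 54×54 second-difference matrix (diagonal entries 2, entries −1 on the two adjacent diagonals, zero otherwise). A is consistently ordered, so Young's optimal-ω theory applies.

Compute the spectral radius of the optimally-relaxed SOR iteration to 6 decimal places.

ρ_SOR = 0.891989

½·tridiag(1,0,1) at n=54: λ_k = cos(kπ/55); max |λ| at k=1 ⇒ ρ_J = cos(π/55) ≈ 0.998369.
√(1 − cos²(π/55)) = sin(π/55) ≈ 0.0570888.
ω* = 2/(1 + 0.0570888) = 2/1.0570888 = 1.891989.
and ρ(B_{ω*}) = 1.891989 − 1 = 0.891989.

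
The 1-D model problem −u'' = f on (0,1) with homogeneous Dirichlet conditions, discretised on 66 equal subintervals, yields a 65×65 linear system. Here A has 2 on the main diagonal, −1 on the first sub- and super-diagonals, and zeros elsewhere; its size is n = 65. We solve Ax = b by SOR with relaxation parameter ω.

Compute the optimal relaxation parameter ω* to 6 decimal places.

spectrum of D⁻¹(L+U) = {cos(kπ/66) : 1≤k≤65}; ρ_J = cos(π/66) = 0.998867.
√(1−ρ_J²) simplifies to sin(π/66) = 0.0475819.
ω* = 2/(1 + 0.0475819) = 2/1.0475819 = 1.909159.
ρ(B_{ω*}) = ω*−1 = 0.909159

ω* = 1.909159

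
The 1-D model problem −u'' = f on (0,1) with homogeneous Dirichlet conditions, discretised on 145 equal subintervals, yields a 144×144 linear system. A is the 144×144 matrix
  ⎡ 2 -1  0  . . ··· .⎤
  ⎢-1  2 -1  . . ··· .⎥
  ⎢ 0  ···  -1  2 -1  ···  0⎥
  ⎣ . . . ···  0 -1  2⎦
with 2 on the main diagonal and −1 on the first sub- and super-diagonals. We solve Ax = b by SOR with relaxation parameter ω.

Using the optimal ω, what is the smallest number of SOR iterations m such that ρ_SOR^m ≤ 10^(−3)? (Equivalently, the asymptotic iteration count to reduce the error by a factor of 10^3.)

n=144: λ(B_J) = 1 − λ(A)/2 = cos(kπ/145); k=1 gives ρ_J = 0.9997653.
√(1 − cos²(π/145)) = sin(π/145) ≈ 0.0216645.
[ω*] 2 ÷ (1 + 0.0216645) = 2 ÷ 1.0216645 = 1.9575898.
ρ_SOR = ω* − 1 = 1.9575898 − 1 = 0.9575898.
Need (0.9575898)^m ≤ 10^(−3): m ≥ 3·ln10/|ln 0.9575898| = 6.90776/0.0433358 = 159.401 ⇒ m = 160.

m = 160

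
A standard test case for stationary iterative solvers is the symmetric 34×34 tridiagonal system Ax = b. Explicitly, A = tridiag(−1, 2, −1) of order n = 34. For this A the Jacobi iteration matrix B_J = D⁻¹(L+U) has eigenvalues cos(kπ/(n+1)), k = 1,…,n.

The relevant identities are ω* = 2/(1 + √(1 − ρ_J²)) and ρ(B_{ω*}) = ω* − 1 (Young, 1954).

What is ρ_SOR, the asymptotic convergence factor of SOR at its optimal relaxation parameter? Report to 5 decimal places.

spectrum of D⁻¹(L+U) = {cos(kπ/35) : 1≤k≤34}; ρ_J = cos(π/35) = 0.99597.
1 − cos²(π/35) = sin²(π/35) ⇒ √(1−ρ_J²) = sin(π/35) = 0.089639.
ω* = 2/(1+0.089639) = 1.83547
At ω = 1.83547 every |λ(B_ω)| = ω−1, so ρ_SOR = 0.83547.

ρ_SOR = 0.83547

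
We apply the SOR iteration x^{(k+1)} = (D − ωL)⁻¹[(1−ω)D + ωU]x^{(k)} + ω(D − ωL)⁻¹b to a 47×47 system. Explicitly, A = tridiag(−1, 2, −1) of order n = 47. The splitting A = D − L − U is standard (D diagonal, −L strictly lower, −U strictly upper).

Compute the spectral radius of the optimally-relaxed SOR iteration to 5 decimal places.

ρ_J = max_k |cos(kπ/48)| = cos(π/48) = 0.99786
1 − cos²(π/48) = sin²(π/48) ⇒ √(1−ρ_J²) = sin(π/48) = 0.065403.
ω* = 2/(1 + 0.065403) = 2/1.065403 = 1.87722.
Hence ρ(B_{ω*}) = 1.87722 − 1 = 0.87722.

ρ_SOR = 0.87722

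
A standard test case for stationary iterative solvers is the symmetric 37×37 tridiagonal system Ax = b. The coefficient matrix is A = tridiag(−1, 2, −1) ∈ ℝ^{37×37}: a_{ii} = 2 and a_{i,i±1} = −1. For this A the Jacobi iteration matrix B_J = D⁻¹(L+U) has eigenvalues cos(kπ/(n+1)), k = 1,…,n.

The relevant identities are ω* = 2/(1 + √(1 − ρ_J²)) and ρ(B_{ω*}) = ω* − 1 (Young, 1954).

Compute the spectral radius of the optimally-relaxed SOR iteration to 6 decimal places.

ρ_SOR = 0.847440

With n=37, ρ(Jacobi) = cos(π/38) = 0.996584.
root = sin(π/38) = 0.0825793  (since 1−cos² = sin²).
ω* = 2/(1+0.0825793) = 1.847440
[ρ_SOR] ω* − 1 = 0.847440.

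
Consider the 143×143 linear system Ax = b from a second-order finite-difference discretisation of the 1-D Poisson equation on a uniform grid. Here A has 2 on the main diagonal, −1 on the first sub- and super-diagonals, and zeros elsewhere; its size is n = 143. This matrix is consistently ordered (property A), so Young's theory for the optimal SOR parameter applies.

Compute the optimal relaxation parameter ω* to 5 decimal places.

ω* = 1.95730

n=143: λ(B_J) = 1 − λ(A)/2 = cos(kπ/144); k=1 gives ρ_J = 0.99976.
√(1−ρ_J²) simplifies to sin(π/144) = 0.021815.
ω* = 2/(1 + 0.021815) = 2/1.021815 = 1.95730.
At ω = 1.95730 every |λ(B_ω)| = ω−1, so ρ_SOR = 0.95730.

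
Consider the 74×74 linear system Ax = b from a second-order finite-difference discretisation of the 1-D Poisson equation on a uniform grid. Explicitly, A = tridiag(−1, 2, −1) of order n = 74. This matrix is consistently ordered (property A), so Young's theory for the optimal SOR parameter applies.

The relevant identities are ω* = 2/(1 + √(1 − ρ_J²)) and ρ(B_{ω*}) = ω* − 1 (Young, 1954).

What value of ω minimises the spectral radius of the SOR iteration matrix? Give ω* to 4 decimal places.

ω* = 1.9196

[ρ_J] n=74: ρ(B_J) = cos(π/(n+1)) = cos(π/75) = 0.9991.
1 − cos²(π/75) = sin²(π/75) ⇒ √(1−ρ_J²) = sin(π/75) = 0.04188.
ω* = 2 / (1 + 0.04188) = 2 / 1.04188 ≈ 1.9196.
and ρ(B_{ω*}) = 1.9196 − 1 = 0.9196.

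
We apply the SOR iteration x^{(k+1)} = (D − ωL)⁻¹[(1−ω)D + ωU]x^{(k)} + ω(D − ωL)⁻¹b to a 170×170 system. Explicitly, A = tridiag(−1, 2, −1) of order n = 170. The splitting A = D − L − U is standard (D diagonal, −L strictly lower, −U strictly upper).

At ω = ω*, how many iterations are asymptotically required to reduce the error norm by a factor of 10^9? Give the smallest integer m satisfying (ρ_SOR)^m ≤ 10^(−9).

B_J for the 170×170 system has eigenvalues cos(kπ/171); ρ_J = cos(π/171) = 0.9998312.
√(1−ρ_J²) simplifies to sin(π/171) = 0.0183709.
ω* = 2 / (1 + 0.0183709) = 2 / 1.0183709 ≈ 1.9639210.
[ρ_SOR] ω* − 1 = 0.9639210.
m ≥ 9·ln10 / (−ln 0.9639210) = 563.962; smallest integer m = 564.

m = 564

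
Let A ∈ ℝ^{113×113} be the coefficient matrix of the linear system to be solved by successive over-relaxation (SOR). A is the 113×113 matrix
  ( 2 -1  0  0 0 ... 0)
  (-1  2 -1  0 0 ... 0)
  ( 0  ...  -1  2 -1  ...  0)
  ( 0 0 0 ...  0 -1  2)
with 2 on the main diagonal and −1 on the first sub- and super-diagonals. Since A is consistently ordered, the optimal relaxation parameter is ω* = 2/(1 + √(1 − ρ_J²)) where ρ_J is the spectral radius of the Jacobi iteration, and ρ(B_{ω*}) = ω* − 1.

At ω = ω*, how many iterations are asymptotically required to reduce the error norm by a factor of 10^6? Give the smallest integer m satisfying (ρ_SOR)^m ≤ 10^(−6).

[ρ_J] n=113: ρ(B_J) = cos(π/(n+1)) = cos(π/114) = 0.9996203.
√(1−ρ_J²) simplifies to sin(π/114) = 0.0275543.
ω* = 2/(1+0.0275543) = 1.9463692
Hence ρ(B_{ω*}) = 1.9463692 − 1 = 0.9463692.
(0.9463692)^m ≤ 10^{−6}  ⇒  m·ln(0.9463692) ≤ −6·ln10  ⇒  m ≥ 250.633  ⇒  m = 251

m = 251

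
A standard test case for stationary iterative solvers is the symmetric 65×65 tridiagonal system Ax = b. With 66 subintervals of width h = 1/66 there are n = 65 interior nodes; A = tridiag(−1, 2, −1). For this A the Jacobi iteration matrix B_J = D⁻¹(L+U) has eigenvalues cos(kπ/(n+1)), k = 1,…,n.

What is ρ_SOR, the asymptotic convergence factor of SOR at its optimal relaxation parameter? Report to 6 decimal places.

n=65: λ(B_J) = 1 − λ(A)/2 = cos(kπ/66); k=1 gives ρ_J = 0.998867.
√(1 − cos²(π/66)) = sin(π/66) ≈ 0.0475819.
ω* = 2/(1 + 0.0475819) = 2/1.0475819 = 1.909159.
Hence ρ(B_{ω*}) = 1.909159 − 1 = 0.909159.

ρ_SOR = 0.909159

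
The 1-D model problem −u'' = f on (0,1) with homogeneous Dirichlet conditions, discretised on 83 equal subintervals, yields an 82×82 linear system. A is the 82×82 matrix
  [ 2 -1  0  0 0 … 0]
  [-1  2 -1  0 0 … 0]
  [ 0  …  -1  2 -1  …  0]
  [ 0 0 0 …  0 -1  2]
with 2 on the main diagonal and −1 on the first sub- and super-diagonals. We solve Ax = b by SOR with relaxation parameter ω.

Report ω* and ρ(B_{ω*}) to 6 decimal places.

n=82: λ(B_J) = 1 − λ(A)/2 = cos(kπ/83); k=1 gives ρ_J = 0.999284.
1 − cos²(π/83) = sin²(π/83) ⇒ √(1−ρ_J²) = sin(π/83) = 0.0378415.
ω* = 2/(1+0.0378415) = 1.927077
ρ_SOR = ω* − 1 ≈ 0.927077.

ω* = 1.927077, ρ_SOR = 0.927077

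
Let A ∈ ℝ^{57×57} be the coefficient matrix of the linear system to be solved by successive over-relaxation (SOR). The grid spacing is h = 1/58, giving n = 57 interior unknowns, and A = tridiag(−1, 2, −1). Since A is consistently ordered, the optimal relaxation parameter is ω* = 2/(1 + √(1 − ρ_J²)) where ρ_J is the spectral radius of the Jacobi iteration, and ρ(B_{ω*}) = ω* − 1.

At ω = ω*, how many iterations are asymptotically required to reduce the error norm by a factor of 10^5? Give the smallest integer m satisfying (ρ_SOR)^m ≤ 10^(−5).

B_J for the 57×57 system has eigenvalues cos(kπ/58); ρ_J = cos(π/58) = 0.9985334.
√(1−ρ_J²) = |sin(π/58)| = 0.0541389
ω* = 2/(1 + 0.0541389) = 2/1.0541389 = 1.8972832.
ρ_SOR = ω* − 1 = 1.8972832 − 1 = 0.8972832.
m ≥ 5·ln10 / (−ln 0.8972832) = 106.223; smallest integer m = 107.

m = 107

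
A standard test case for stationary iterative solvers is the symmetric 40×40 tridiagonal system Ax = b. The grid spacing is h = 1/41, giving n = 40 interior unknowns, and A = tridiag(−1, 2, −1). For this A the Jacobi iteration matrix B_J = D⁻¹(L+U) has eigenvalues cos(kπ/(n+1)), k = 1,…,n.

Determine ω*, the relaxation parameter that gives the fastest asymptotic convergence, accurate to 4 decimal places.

ω* = 1.8578

n=40: λ(B_J) = 1 − λ(A)/2 = cos(kπ/41); k=1 gives ρ_J = 0.9971.
√(1−ρ_J²) = |sin(π/41)| = 0.07655
Young: ω* = 2/(1+√(1−ρ_J²)) = 2/(1+0.07655) = 2/1.07655 = 1.8578.
[ρ_SOR] ω* − 1 = 0.8578.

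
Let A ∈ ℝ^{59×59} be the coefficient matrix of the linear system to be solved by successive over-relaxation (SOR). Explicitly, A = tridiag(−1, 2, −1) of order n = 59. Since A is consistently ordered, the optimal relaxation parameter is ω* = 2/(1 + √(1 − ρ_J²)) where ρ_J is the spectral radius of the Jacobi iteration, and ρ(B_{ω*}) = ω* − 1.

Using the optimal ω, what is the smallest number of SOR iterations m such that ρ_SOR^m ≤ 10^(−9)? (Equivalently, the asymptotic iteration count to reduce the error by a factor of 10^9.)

m = 198

ρ_J = max_k |cos(kπ/60)| = cos(π/60) = 0.9986295
1 − cos²(π/60) = sin²(π/60) ⇒ √(1−ρ_J²) = sin(π/60) = 0.0523360.
Then 2/(1+√(1−ρ_J²)) = 2/(1+0.0523360); ω* = 2/1.0523360 = 1.9005337.
ρ(B_{ω*}) = ω*−1 = 0.9005337
(0.9005337)^m ≤ 10^{−9}  ⇒  m·ln(0.9005337) ≤ −9·ln10  ⇒  m ≥ 197.802  ⇒  m = 198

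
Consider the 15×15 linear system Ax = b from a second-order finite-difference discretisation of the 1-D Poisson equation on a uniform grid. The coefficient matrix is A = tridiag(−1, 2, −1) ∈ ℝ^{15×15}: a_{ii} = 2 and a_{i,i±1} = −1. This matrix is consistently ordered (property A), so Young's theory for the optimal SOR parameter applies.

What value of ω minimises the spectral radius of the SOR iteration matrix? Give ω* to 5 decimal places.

B_J for the 15×15 system has eigenvalues cos(kπ/16); ρ_J = cos(π/16) = 0.98079.
√(1 − cos²(π/16)) = sin(π/16) ≈ 0.195090.
ω* = 2/(1 + 0.195090) = 2/1.195090 = 1.67351.
At ω = 1.67351 every |λ(B_ω)| = ω−1, so ρ_SOR = 0.67351.

ω* = 1.67351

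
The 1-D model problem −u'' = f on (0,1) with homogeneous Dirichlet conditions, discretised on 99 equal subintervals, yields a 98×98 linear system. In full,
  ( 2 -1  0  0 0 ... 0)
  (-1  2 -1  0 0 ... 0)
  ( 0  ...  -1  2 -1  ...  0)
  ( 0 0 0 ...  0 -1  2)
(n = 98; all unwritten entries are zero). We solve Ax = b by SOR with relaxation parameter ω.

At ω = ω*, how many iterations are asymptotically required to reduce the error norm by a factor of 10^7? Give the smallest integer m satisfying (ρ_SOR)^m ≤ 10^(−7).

n=98: λ(B_J) = 1 − λ(A)/2 = cos(kπ/99); k=1 gives ρ_J = 0.9994965.
1 − cos²(π/99) = sin²(π/99) ⇒ √(1−ρ_J²) = sin(π/99) = 0.0317279.
ω* = 2/(1 + 0.0317279) = 2/1.0317279 = 1.9384956.
[ρ_SOR] ω* − 1 = 0.9384956.
ρ_SOR^m ≤ 10^(−7) ⇔ m ≥ 7·ln10/(−ln 0.9384956) = 16.1181/0.0634771 = 253.920; m = ⌈253.920⌉ = 254.

m = 254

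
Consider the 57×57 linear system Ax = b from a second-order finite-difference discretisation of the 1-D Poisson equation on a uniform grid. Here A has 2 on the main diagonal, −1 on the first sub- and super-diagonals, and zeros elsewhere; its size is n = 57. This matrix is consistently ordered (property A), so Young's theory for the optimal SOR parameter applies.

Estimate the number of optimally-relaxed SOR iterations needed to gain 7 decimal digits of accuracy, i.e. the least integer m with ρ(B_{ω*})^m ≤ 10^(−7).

m = 149

n=57: λ(B_J) = 1 − λ(A)/2 = cos(kπ/58); k=1 gives ρ_J = 0.9985334.
√(1−ρ_J²) = |sin(π/58)| = 0.0541389
ω* = 2 / (1 + 0.0541389) = 2 / 1.0541389 ≈ 1.8972832.
[ρ_SOR] ω* − 1 = 0.8972832.
ρ_SOR^m ≤ 10^(−7) ⇔ m ≥ 7·ln10/(−ln 0.8972832) = 16.1181/0.108384 = 148.713; m = ⌈148.713⌉ = 149.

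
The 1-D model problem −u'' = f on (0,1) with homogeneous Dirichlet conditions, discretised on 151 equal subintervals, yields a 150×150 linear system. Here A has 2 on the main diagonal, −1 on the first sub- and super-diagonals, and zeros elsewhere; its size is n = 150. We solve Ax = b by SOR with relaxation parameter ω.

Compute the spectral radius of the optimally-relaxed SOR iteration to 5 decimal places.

n=150: λ(B_J) = 1 − λ(A)/2 = cos(kπ/151); k=1 gives ρ_J = 0.99978.
√(1−ρ_J²) simplifies to sin(π/151) = 0.020804.
[ω*] 2 ÷ (1 + 0.020804) = 2 ÷ 1.020804 = 1.95924.
ρ_SOR = ω* − 1 ≈ 0.95924.

ρ_SOR = 0.95924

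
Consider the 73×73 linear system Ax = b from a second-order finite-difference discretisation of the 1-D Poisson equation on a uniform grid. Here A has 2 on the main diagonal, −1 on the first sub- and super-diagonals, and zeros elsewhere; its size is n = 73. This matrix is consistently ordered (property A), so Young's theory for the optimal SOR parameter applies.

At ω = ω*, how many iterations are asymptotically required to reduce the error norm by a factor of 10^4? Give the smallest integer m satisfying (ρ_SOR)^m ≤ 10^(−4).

ρ_J = max_k |cos(kπ/74)| = cos(π/74) = 0.9990990
√(1−ρ_J²) = |sin(π/74)| = 0.0424412
Young: ω* = 2/(1+√(1−ρ_J²)) = 2/(1+0.0424412) = 2/1.0424412 = 1.9185734.
ρ_SOR = ω* − 1 ≈ 0.9185734.
Need (0.9185734)^m ≤ 10^(−4): m ≥ 4·ln10/|ln 0.9185734| = 9.21034/0.0849335 = 108.442 ⇒ m = 109.

m = 109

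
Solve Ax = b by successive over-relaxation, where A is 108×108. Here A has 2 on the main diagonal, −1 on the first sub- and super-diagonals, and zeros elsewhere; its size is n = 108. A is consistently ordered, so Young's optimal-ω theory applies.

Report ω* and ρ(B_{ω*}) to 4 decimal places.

spectrum of D⁻¹(L+U) = {cos(kπ/109) : 1≤k≤108}; ρ_J = cos(π/109) = 0.9996.
√(1−ρ_J²) simplifies to sin(π/109) = 0.02882.
So ω* = 2/1.02882 = 1.9440 (Young).
and ρ(B_{ω*}) = 1.9440 − 1 = 0.9440.

ω* = 1.9440, ρ_SOR = 0.9440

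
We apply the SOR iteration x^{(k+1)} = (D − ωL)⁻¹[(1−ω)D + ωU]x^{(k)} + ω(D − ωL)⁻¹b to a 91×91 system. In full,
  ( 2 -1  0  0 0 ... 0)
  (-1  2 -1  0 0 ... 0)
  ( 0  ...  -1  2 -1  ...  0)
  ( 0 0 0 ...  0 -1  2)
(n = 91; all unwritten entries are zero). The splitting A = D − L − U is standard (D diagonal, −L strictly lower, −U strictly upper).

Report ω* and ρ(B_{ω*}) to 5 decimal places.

n=91: λ(B_J) = 1 − λ(A)/2 = cos(kπ/92); k=1 gives ρ_J = 0.99942.
√(1 − cos²(π/92)) = sin(π/92) ≈ 0.034141.
Young: ω* = 2/(1+√(1−ρ_J²)) = 2/(1+0.034141) = 2/1.034141 = 1.93397.
ρ_SOR = ω* − 1 ≈ 0.93397.

ω* = 1.93397, ρ_SOR = 0.93397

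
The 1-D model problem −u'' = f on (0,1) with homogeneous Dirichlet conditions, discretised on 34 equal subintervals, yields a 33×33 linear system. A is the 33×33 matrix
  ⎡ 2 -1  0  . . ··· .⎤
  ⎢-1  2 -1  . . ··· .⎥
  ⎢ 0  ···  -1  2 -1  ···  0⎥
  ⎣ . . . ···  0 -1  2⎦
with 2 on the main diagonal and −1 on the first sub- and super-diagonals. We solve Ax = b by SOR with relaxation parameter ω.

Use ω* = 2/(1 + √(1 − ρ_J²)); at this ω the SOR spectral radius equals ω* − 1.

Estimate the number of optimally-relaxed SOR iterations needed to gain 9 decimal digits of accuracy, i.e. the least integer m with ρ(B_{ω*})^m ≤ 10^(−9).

n=33: λ(B_J) = 1 − λ(A)/2 = cos(kπ/34); k=1 gives ρ_J = 0.9957342.
√(1−ρ_J²) = |sin(π/34)| = 0.0922684
ω* = 2/(1 + 0.0922684) = 2/1.0922684 = 1.8310518.
Hence ρ(B_{ω*}) = 1.8310518 − 1 = 0.8310518.
(0.8310518)^m ≤ 10^{−9}  ⇒  m·ln(0.8310518) ≤ −9·ln10  ⇒  m ≥ 111.980  ⇒  m = 112

m = 112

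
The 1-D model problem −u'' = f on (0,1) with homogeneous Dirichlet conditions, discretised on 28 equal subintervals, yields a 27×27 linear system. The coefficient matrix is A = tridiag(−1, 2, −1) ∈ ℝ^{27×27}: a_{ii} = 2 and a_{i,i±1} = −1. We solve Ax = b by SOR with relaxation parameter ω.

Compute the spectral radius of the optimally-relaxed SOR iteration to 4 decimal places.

ρ_J = max_k |cos(kπ/28)| = cos(π/28) = 0.9937
√(1 − cos²(π/28)) = sin(π/28) ≈ 0.11196.
ω* = 2/(1+0.11196) = 1.7986
At ω = 1.7986 every |λ(B_ω)| = ω−1, so ρ_SOR = 0.7986.

ρ_SOR = 0.7986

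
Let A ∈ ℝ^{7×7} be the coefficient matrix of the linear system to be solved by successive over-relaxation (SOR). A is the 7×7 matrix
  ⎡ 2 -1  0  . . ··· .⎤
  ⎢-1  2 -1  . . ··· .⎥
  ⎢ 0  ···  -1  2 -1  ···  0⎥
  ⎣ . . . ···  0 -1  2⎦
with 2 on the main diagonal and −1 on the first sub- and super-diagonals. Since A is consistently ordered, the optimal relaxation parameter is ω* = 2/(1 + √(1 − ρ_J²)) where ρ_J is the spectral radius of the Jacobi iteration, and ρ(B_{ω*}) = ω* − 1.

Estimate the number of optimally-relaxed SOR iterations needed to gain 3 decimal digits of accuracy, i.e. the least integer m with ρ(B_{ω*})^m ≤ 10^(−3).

With n=7, ρ(Jacobi) = cos(π/8) = 0.9238795.
1 − cos²(π/8) = sin²(π/8) ⇒ √(1−ρ_J²) = sin(π/8) = 0.3826834.
ω* = 2/(1+0.3826834) = 1.4464627
At ω = 1.4464627 every |λ(B_ω)| = ω−1, so ρ_SOR = 0.4464627.
(0.4464627)^m ≤ 10^{−3}  ⇒  m·ln(0.4464627) ≤ −3·ln10  ⇒  m ≥ 8.566  ⇒  m = 9

m = 9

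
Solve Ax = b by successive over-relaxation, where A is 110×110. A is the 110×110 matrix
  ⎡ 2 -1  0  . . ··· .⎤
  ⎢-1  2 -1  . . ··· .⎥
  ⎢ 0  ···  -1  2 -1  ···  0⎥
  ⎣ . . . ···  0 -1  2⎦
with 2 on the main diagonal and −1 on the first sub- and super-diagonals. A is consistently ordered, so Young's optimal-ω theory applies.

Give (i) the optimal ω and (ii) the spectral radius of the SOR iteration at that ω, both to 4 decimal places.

ω* = 1.9450, ρ_SOR = 0.9450

B_J for the 110×110 system has eigenvalues cos(kπ/111); ρ_J = cos(π/111) = 0.9996.
root = sin(π/111) = 0.02830  (since 1−cos² = sin²).
ω* = 2/(1 + 0.02830) = 2/1.02830 = 1.9450.
ρ_SOR = ω* − 1 = 1.9450 − 1 = 0.9450.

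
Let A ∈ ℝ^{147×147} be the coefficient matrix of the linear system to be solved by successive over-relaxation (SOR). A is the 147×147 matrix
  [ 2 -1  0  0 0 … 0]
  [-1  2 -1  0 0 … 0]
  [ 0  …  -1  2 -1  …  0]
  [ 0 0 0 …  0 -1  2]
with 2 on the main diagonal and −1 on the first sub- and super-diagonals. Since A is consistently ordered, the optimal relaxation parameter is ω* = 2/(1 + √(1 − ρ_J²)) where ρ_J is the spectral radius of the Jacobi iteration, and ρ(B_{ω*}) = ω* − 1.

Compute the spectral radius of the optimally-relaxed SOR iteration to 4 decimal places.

ρ_J = max_k |cos(kπ/148)| = cos(π/148) = 0.9998
√(1−ρ_J²) simplifies to sin(π/148) = 0.02123.
[ω*] 2 ÷ (1 + 0.02123) = 2 ÷ 1.02123 = 1.9584.
and ρ(B_{ω*}) = 1.9584 − 1 = 0.9584.

ρ_SOR = 0.9584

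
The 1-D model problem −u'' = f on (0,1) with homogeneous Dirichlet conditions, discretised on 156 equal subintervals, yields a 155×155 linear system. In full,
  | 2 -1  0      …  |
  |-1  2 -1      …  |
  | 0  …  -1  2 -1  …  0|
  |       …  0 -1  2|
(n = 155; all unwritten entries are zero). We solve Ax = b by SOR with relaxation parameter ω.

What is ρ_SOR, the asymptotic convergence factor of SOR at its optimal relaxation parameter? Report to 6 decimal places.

ρ_SOR = 0.960521

n=155: λ(B_J) = 1 − λ(A)/2 = cos(kπ/156); k=1 gives ρ_J = 0.999797.
√(1 − cos²(π/156)) = sin(π/156) ≈ 0.0201371.
Then 2/(1+√(1−ρ_J²)) = 2/(1+0.0201371); ω* = 2/1.0201371 = 1.960521.
and ρ(B_{ω*}) = 1.960521 − 1 = 0.960521.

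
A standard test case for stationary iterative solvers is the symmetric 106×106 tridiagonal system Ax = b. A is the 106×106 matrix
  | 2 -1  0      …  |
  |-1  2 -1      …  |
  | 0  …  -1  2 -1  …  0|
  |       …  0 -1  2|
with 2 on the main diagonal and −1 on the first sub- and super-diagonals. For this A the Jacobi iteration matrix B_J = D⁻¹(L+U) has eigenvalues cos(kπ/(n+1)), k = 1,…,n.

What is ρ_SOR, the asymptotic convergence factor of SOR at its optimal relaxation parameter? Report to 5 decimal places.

ρ_SOR = 0.94296

½·tridiag(1,0,1) at n=106: λ_k = cos(kπ/107); max |λ| at k=1 ⇒ ρ_J = cos(π/107) ≈ 0.99957.
√(1−ρ_J²) simplifies to sin(π/107) = 0.029356.
Young: ω* = 2/(1+√(1−ρ_J²)) = 2/(1+0.029356) = 2/1.029356 = 1.94296.
Hence ρ(B_{ω*}) = 1.94296 − 1 = 0.94296.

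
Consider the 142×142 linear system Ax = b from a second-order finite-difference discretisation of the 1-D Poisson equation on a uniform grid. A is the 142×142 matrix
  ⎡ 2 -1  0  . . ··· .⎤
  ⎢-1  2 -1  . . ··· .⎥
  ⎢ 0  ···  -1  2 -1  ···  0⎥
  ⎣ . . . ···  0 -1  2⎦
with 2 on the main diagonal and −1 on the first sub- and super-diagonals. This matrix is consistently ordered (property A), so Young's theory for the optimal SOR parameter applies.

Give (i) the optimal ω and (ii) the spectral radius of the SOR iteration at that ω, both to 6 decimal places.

ω* = 1.957010, ρ_SOR = 0.957010

spectrum of D⁻¹(L+U) = {cos(kπ/143) : 1≤k≤142}; ρ_J = cos(π/143) = 0.999759.
root = sin(π/143) = 0.0219674  (since 1−cos² = sin²).
Young: ω* = 2/(1+√(1−ρ_J²)) = 2/(1+0.0219674) = 2/1.0219674 = 1.957010.
ρ(B_{ω*}) = ω*−1 = 0.957010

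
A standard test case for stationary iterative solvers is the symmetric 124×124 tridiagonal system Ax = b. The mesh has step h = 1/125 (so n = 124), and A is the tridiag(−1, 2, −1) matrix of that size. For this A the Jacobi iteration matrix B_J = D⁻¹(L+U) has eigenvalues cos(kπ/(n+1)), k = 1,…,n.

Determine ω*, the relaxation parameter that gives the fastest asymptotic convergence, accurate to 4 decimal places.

n=124: λ(B_J) = 1 − λ(A)/2 = cos(kπ/125); k=1 gives ρ_J = 0.9997.
1 − cos²(π/125) = sin²(π/125) ⇒ √(1−ρ_J²) = sin(π/125) = 0.02513.
Then 2/(1+√(1−ρ_J²)) = 2/(1+0.02513); ω* = 2/1.02513 = 1.9510.
ρ(B_{ω*}) = ω*−1 = 0.9510

ω* = 1.9510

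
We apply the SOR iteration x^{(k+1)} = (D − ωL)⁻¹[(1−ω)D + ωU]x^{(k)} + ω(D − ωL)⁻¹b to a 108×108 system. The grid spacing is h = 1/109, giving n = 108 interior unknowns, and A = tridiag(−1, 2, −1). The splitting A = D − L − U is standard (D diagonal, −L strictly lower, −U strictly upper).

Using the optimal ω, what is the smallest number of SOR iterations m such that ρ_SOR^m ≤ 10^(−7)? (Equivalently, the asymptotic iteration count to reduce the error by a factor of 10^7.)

n=108: λ(B_J) = 1 − λ(A)/2 = cos(kπ/109); k=1 gives ρ_J = 0.9995847.
√(1 − cos²(π/109)) = sin(π/109) ≈ 0.0288180.
ω* = 2 / (1 + 0.0288180) = 2 / 1.0288180 ≈ 1.9439784.
ρ(B_{ω*}) = ω*−1 = 0.9439784
ρ_SOR^m ≤ 10^(−7) ⇔ m ≥ 7·ln10/(−ln 0.9439784) = 16.1181/0.057652 = 279.576; m = ⌈279.576⌉ = 280.

m = 280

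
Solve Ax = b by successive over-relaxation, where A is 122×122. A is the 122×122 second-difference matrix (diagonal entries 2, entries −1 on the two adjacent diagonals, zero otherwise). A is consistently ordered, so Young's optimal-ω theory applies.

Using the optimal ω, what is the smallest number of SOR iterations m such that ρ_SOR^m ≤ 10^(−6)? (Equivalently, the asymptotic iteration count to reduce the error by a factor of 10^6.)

m = 271

ρ_J = max_k |cos(kπ/123)| = cos(π/123) = 0.9996738
1 − cos²(π/123) = sin²(π/123) ⇒ √(1−ρ_J²) = sin(π/123) = 0.0255386.
ω* = 2 / (1 + 0.0255386) = 2 / 1.0255386 ≈ 1.9501948.
Hence ρ(B_{ω*}) = 1.9501948 − 1 = 0.9501948.
m ≥ 6·ln10 / (−ln 0.9501948) = 270.424; smallest integer m = 271.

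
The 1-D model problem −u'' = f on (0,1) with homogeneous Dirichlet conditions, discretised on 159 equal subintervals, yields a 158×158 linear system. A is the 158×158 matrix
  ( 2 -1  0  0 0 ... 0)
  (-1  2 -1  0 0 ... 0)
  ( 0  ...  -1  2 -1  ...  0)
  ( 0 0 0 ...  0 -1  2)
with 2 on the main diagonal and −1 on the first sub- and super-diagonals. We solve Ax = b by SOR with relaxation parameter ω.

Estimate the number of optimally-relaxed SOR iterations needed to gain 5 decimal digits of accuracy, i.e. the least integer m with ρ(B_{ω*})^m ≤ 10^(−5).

spectrum of D⁻¹(L+U) = {cos(kπ/159) : 1≤k≤158}; ρ_J = cos(π/159) = 0.9998048.
√(1 − cos²(π/159)) = sin(π/159) ≈ 0.0197572.
So ω* = 2/1.0197572 = 1.9612512 (Young).
and ρ(B_{ω*}) = 1.9612512 − 1 = 0.9612512.
ρ_SOR^m ≤ 10^(−5) ⇔ m ≥ 5·ln10/(−ln 0.9612512) = 11.5129/0.0395195 = 291.322; m = ⌈291.322⌉ = 292.

m = 292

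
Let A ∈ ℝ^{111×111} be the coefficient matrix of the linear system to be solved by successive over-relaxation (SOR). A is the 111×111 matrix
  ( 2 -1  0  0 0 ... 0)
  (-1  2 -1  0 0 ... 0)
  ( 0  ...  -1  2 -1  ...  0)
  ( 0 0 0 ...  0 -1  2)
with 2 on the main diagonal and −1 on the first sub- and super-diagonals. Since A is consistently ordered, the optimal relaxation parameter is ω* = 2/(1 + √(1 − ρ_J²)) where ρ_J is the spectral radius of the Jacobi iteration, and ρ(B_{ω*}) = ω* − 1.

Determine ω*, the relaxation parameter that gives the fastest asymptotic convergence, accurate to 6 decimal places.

[ρ_J] n=111: ρ(B_J) = cos(π/(n+1)) = cos(π/112) = 0.999607.
1 − cos²(π/112) = sin²(π/112) ⇒ √(1−ρ_J²) = sin(π/112) = 0.0280463.
ω* = 2/(1 + 0.0280463) = 2/1.0280463 = 1.945438.
ρ(B_{ω*}) = ω*−1 = 0.945438

ω* = 1.945438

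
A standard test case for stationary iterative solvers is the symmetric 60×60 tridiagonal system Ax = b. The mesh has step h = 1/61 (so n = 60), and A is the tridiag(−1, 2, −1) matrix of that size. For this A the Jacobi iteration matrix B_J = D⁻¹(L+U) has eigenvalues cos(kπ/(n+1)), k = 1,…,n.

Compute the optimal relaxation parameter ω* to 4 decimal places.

ω* = 1.9021

B_J for the 60×60 system has eigenvalues cos(kπ/61); ρ_J = cos(π/61) = 0.9987.
√(1 − cos²(π/61)) = sin(π/61) ≈ 0.05148.
ω* = 2/(1 + 0.05148) = 2/1.05148 = 1.9021.
ρ_SOR = ω* − 1 ≈ 0.9021.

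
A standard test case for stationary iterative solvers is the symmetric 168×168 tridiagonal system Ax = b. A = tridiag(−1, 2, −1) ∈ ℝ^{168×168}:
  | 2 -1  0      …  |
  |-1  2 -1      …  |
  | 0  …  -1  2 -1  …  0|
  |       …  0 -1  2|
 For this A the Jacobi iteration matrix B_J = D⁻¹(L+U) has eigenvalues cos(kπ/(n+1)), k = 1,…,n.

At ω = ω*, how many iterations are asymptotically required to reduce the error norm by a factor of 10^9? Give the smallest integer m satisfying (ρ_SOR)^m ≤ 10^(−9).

m = 558

n=168: λ(B_J) = 1 − λ(A)/2 = cos(kπ/169); k=1 gives ρ_J = 0.9998272.
1 − cos²(π/169) = sin²(π/169) ⇒ √(1−ρ_J²) = sin(π/169) = 0.0185882.
Then 2/(1+√(1−ρ_J²)) = 2/(1+0.0185882); ω* = 2/1.0185882 = 1.9635020.
Hence ρ(B_{ω*}) = 1.9635020 − 1 = 0.9635020.
For 9 digits: m = 9·ln10 / (−ln 0.9635020) = 20.7233/0.0371807 = 557.367; round up → m = 558.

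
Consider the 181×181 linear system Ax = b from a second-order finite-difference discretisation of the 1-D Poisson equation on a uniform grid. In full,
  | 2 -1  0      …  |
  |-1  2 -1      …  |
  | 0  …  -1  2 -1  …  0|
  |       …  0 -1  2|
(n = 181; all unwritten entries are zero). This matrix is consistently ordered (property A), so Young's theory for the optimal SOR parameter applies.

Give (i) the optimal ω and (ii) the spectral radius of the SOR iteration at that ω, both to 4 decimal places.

ω* = 1.9661, ρ_SOR = 0.9661

n=181: λ(B_J) = 1 − λ(A)/2 = cos(kπ/182); k=1 gives ρ_J = 0.9999.
root = sin(π/182) = 0.01726  (since 1−cos² = sin²).
ω* = 2/(1+0.01726) = 1.9661
At ω = 1.9661 every |λ(B_ω)| = ω−1, so ρ_SOR = 0.9661.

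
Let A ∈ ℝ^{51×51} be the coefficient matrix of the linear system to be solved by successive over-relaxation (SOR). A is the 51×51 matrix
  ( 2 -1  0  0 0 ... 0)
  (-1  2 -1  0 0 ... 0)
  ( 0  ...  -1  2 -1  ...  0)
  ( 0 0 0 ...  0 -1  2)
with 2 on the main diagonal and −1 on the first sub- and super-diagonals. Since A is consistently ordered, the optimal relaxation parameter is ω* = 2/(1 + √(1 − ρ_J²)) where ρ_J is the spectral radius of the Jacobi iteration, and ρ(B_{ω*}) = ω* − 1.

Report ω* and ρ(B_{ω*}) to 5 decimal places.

ω* = 1.88612, ρ_SOR = 0.88612

n=51: λ(B_J) = 1 − λ(A)/2 = cos(kπ/52); k=1 gives ρ_J = 0.99818.
√(1 − cos²(π/52)) = sin(π/52) ≈ 0.060378.
ω* = 2/(1 + 0.060378) = 2/1.060378 = 1.88612.
ρ_SOR = ω* − 1 ≈ 0.88612.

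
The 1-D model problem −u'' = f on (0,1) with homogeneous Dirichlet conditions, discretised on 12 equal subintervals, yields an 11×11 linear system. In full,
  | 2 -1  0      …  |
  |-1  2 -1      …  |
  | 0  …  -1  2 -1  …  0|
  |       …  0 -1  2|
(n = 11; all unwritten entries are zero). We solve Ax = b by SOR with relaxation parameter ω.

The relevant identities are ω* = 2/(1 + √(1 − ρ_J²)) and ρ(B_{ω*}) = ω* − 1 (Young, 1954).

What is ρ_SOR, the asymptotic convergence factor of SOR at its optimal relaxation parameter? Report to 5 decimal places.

ρ_SOR = 0.58879

With n=11, ρ(Jacobi) = cos(π/12) = 0.96593.
1 − cos²(π/12) = sin²(π/12) ⇒ √(1−ρ_J²) = sin(π/12) = 0.258819.
Then 2/(1+√(1−ρ_J²)) = 2/(1+0.258819); ω* = 2/1.258819 = 1.58879.
Hence ρ(B_{ω*}) = 1.58879 − 1 = 0.58879.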